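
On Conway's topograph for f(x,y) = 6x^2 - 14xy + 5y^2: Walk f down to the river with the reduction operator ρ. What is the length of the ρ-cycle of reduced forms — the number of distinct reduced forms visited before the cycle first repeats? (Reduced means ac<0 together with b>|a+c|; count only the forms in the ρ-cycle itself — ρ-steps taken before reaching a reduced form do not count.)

D = 76, ⌊√D⌋ = 8
descent: ρ → (5,4,-3)  [lands on river]
river: ρ → (-3,8,1)
river: ρ → (1,8,-3)
river: ρ → (-3,4,5)
river: ρ → (5,6,-2)
river: ρ → (-2,6,5)
ρ-cycle length = 6 (tail of 1 descent step not counted)

6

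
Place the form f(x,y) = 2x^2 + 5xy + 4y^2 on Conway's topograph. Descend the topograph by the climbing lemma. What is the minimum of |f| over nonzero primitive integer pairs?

translate: b→1 (≡5 mod 4), so (2,5,4)→(2,1,1)
flip: (2,1,1)→(1,-1,2)
translate: b→1 (≡-1 mod 2), so (1,-1,2)→(1,1,2)
reduced (well bottom): (1,1,2) with a≤c, −a<b≤a
well minimum = a = 1

1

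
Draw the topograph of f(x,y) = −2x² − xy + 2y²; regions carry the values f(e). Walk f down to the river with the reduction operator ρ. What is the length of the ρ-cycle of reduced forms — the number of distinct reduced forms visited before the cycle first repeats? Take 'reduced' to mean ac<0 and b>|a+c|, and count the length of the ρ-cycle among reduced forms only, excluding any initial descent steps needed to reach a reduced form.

D = 17, ⌊√D⌋ = 4
descent: ρ → (2,1,-2)  [lands on river]
river: ρ → (-2,3,1)
river: ρ → (1,3,-2)
river: ρ → (-2,1,2)
river: ρ → (2,3,-1)
river: ρ → (-1,3,2)
ρ-cycle length = 6 (tail of 1 descent step not counted)

6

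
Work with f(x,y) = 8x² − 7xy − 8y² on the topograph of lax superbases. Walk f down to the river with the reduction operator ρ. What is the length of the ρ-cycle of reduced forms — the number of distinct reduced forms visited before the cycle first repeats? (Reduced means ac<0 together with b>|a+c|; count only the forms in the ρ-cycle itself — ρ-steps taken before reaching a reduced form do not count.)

D = 305, ⌊√D⌋ = 17
descent: ρ → (-8,7,8)  [lands on river]
river: ρ → (8,9,-7)
river: ρ → (-7,5,10)
river: ρ → (10,15,-2)
river: ρ → (-2,17,2)
river: ρ → (2,15,-10)
river: ρ → (-10,5,7)
river: ρ → (7,9,-8)
ρ-cycle length = 8 (tail of 1 descent step not counted)

8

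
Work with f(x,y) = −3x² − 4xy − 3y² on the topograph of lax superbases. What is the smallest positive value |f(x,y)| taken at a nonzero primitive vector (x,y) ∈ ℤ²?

translate: b→-2 (≡4 mod 6), so (3,4,3)→(3,-2,2)
flip: (3,-2,2)→(2,2,3)
reduced (well bottom): (2,2,3) with a≤c, −a<b≤a
well minimum |f| = |-2| = 2 (negative-definite)

2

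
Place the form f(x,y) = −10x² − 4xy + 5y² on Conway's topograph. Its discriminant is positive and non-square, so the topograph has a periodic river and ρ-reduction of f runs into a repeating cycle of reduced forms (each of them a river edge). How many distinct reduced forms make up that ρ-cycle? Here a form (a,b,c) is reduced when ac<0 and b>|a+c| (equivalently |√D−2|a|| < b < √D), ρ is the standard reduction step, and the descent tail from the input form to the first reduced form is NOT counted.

D = 216, ⌊√D⌋ = 14
descent: ρ → (5,14,-1)  [lands on river]
river: ρ → (-1,14,5)
river: ρ → (5,6,-9)
river: ρ → (-9,12,2)
river: ρ → (2,12,-9)
river: ρ → (-9,6,5)
ρ-cycle length = 6 (tail of 1 descent step not counted)

6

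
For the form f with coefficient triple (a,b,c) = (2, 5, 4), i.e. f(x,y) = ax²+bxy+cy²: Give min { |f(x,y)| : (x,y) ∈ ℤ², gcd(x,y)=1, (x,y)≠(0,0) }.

translate: b→1 (≡5 mod 4), so (2,5,4)→(2,1,1)
flip: (2,1,1)→(1,-1,2)
translate: b→1 (≡-1 mod 2), so (1,-1,2)→(1,1,2)
reduced (well bottom): (1,1,2) with a≤c, −a<b≤a
well minimum = a = 1

1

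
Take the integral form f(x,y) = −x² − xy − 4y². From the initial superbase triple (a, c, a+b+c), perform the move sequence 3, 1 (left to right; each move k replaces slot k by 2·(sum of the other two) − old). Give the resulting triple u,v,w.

start (-1,-4,-6) = (f(1,0),f(0,1),f(1,1))
replace slot 3: 2·((-1)+(-4)) − (-6) = -4 → (-1,-4,-4)
replace slot 1: 2·((-4)+(-4)) − (-1) = -15 → (-15,-4,-4)

-15,-4,-4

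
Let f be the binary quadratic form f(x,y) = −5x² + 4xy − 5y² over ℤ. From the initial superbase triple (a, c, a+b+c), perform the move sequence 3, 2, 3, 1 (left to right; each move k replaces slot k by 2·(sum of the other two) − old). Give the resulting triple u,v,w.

start (-5,-5,-6) = (f(1,0),f(0,1),f(1,1))
replace slot 3: 2·((-5)+(-5)) − (-6) = -14 → (-5,-5,-14)
replace slot 2: 2·((-5)+(-14)) − (-5) = -33 → (-5,-33,-14)
replace slot 3: 2·((-5)+(-33)) − (-14) = -62 → (-5,-33,-62)
replace slot 1: 2·((-33)+(-62)) − (-5) = -185 → (-185,-33,-62)

-185,-33,-62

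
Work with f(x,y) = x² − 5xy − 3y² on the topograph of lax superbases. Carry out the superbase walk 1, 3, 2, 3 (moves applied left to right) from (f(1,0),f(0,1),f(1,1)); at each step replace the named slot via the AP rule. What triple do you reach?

start (1,-3,-7) = (f(1,0),f(0,1),f(1,1))
replace slot 1: 2·((-3)+(-7)) − 1 = -21 → (-21,-3,-7)
replace slot 3: 2·((-21)+(-3)) − (-7) = -41 → (-21,-3,-41)
replace slot 2: 2·((-21)+(-41)) − (-3) = -121 → (-21,-121,-41)
replace slot 3: 2·((-21)+(-121)) − (-41) = -243 → (-21,-121,-243)

-21,-121,-243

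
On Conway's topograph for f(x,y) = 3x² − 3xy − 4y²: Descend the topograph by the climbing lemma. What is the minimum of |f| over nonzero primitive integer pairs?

descent: ρ → (-4,3,3)  [lands on river]
river: ρ → (3,3,-4)
river: ρ → (-4,5,2)
river: ρ → (2,7,-1)
river: ρ → (-1,7,2)
river: ρ → (2,5,-4)
closes: descent 1, river 6
min |a| on river = 1

1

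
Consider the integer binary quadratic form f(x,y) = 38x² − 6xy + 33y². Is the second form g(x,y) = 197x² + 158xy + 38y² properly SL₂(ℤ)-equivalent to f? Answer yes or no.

D₁ = -4980, D₂ = -4980
f: flip: (38,-6,33)→(33,6,38)
f: reduced (well bottom): (33,6,38) with a≤c, −a<b≤a
g: flip: (197,158,38)→(38,-158,197)
g: translate: b→-6 (≡-158 mod 76), so (38,-158,197)→(38,-6,33)
g: flip: (38,-6,33)→(33,6,38)
g: reduced (well bottom): (33,6,38) with a≤c, −a<b≤a
reduced forms (33, 6, 38) vs (33, 6, 38) ⇒ equivalent

yes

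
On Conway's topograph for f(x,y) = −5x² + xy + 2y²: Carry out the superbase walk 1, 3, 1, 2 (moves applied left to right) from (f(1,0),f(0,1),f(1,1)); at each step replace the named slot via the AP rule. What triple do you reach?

start (-5,2,-2) = (f(1,0),f(0,1),f(1,1))
replace slot 1: 2·(2+(-2)) − (-5) = 5 → (5,2,-2)
replace slot 3: 2·(5+2) − (-2) = 16 → (5,2,16)
replace slot 1: 2·(2+16) − 5 = 31 → (31,2,16)
replace slot 2: 2·(31+16) − 2 = 92 → (31,92,16)

31,92,16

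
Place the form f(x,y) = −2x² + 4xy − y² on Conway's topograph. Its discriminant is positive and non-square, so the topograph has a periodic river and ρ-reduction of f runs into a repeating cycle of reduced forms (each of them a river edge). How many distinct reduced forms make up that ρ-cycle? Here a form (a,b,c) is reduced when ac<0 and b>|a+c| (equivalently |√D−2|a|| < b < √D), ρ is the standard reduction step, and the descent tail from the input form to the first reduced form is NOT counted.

D = 8, ⌊√D⌋ = 2
descent: ρ → (-1,2,1)  [lands on river]
river: ρ → (1,2,-1)
ρ-cycle length = 2 (tail of 1 descent step not counted)

2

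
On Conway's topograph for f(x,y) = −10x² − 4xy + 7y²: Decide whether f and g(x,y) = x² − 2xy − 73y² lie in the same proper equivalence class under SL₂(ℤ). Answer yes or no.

D₁ = 296, D₂ = 296
river cycle of f (length 10): (7, 4, -10), (-10, 16, 1), (1, 16, -10), (-10, 4, 7), (7, 10, -7), (-7, 4, 10), (10, 16, -1), (-1, 16, 10), (10, 4, -7), (-7, 10, 7)
river cycle of g (length 10): (1, 16, -10), (-10, 4, 7), (7, 10, -7), (-7, 4, 10), (10, 16, -1), (-1, 16, 10), (10, 4, -7), (-7, 10, 7), (7, 4, -10), (-10, 16, 1)
cycles coincide ⇒ equivalent

yes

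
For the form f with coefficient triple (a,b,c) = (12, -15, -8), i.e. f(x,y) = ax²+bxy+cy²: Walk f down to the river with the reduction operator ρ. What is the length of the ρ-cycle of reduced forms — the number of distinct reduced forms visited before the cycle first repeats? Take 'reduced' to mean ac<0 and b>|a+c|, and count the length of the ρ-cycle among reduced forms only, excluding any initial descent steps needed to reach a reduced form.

D = 609, ⌊√D⌋ = 24
descent: ρ → (-8,15,12)  [lands on river]
river: ρ → (12,9,-11)
river: ρ → (-11,13,10)
river: ρ → (10,7,-14)
river: ρ → (-14,21,3)
river: ρ → (3,21,-14)
river: ρ → (-14,7,10)
river: ρ → (10,13,-11)
river: ρ → (-11,9,12)
river: ρ → (12,15,-8)
river: ρ → (-8,17,10)
river: ρ → (10,23,-2)
river: ρ → (-2,21,21)
river: ρ → (21,21,-2)
river: ρ → (-2,23,10)
river: ρ → (10,17,-8)
ρ-cycle length = 16 (tail of 1 descent step not counted)

16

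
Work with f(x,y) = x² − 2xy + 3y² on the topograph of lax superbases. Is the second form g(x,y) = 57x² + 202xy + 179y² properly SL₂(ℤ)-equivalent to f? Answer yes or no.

D₁ = -8, D₂ = -8
f: translate: b→0 (≡-2 mod 2), so (1,-2,3)→(1,0,2)
f: reduced (well bottom): (1,0,2) with a≤c, −a<b≤a
g: translate: b→-26 (≡202 mod 114), so (57,202,179)→(57,-26,3)
g: flip: (57,-26,3)→(3,26,57)
g: translate: b→2 (≡26 mod 6), so (3,26,57)→(3,2,1)
g: flip: (3,2,1)→(1,-2,3)
g: translate: b→0 (≡-2 mod 2), so (1,-2,3)→(1,0,2)
g: reduced (well bottom): (1,0,2) with a≤c, −a<b≤a
reduced forms (1, 0, 2) vs (1, 0, 2) ⇒ equivalent

yes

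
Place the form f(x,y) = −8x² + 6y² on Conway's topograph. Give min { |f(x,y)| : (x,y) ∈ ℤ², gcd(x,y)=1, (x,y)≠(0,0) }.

descent: ρ → (6,12,-2)  [lands on river]
river: ρ → (-2,12,6)
closes: descent 1, river 2
min |a| on river = 2

2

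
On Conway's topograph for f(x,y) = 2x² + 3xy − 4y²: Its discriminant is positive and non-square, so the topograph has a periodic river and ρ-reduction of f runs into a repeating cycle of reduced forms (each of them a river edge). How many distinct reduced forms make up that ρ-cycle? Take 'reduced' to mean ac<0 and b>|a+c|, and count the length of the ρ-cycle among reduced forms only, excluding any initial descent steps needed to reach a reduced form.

D = 41, ⌊√D⌋ = 6
river: ρ → (-4,5,1)
river: ρ → (1,5,-4)
river: ρ → (-4,3,2)
river: ρ → (2,5,-2)
river: ρ → (-2,3,4)
river: ρ → (4,5,-1)
river: ρ → (-1,5,4)
river: ρ → (4,3,-2)
river: ρ → (-2,5,2)
river: ρ → (2,3,-4)
ρ-cycle length = 10 (tail of 0 descent steps not counted)

10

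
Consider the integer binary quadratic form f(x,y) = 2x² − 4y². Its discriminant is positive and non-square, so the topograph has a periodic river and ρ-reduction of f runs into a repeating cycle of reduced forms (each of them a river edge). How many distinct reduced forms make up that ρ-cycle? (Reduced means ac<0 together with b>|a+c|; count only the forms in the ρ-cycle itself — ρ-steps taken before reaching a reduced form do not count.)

D = 32, ⌊√D⌋ = 5
descent: ρ → (-4,0,2)
descent: ρ → (2,4,-2)  [lands on river]
river: ρ → (-2,4,2)
ρ-cycle length = 2 (tail of 2 descent steps not counted)

2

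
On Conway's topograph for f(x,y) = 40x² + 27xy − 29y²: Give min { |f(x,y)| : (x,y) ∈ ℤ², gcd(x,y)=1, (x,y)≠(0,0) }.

river: ρ → (-29,31,38)
river: ρ → (38,45,-22)
river: ρ → (-22,43,40)
river: ρ → (40,37,-25)
river: ρ → (-25,63,14)
river: ρ → (14,49,-53)
river: ρ → (-53,57,10)
river: ρ → (10,63,-35)
river: ρ → (-35,7,38)
river: ρ → (38,69,-4)
river: ρ → (-4,67,55)
river: ρ → (55,43,-16)
river: ρ → (-16,53,40)
river: ρ → (40,27,-29)
closes: descent 0, river 14
min |a| on river = 4

4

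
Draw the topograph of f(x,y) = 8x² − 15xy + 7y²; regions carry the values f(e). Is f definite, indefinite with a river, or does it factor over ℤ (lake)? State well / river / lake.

D = b²−4ac = (-15)² − 4·8·7 = 1
D = 1² is a perfect square ⇒ form factors over ℤ ⇒ lakes

lake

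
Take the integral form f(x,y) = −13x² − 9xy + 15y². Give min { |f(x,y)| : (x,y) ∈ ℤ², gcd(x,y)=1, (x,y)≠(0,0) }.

descent: ρ → (15,9,-13)  [lands on river]
river: ρ → (-13,17,11)
river: ρ → (11,27,-3)
river: ρ → (-3,27,11)
river: ρ → (11,17,-13)
river: ρ → (-13,9,15)
river: ρ → (15,21,-7)
river: ρ → (-7,21,15)
closes: descent 1, river 8
min |a| on river = 3

3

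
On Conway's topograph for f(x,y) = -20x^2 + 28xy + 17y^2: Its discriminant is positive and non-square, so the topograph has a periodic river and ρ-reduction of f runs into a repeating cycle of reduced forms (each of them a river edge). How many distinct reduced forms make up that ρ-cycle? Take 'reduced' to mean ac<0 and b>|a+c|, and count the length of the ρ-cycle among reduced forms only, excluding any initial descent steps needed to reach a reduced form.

D = 2144, ⌊√D⌋ = 46
river: ρ → (17,40,-8)
river: ρ → (-8,40,17)
river: ρ → (17,28,-20)
river: ρ → (-20,12,25)
river: ρ → (25,38,-7)
river: ρ → (-7,46,1)
river: ρ → (1,46,-7)
river: ρ → (-7,38,25)
river: ρ → (25,12,-20)
river: ρ → (-20,28,17)
ρ-cycle length = 10 (tail of 0 descent steps not counted)

10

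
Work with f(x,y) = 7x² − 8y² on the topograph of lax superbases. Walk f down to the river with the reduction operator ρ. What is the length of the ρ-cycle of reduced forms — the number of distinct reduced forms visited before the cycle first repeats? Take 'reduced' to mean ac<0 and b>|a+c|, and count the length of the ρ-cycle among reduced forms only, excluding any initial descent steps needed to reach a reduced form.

D = 224, ⌊√D⌋ = 14
descent: ρ → (-8,0,7)
descent: ρ → (7,14,-1)  [lands on river]
river: ρ → (-1,14,7)
ρ-cycle length = 2 (tail of 2 descent steps not counted)

2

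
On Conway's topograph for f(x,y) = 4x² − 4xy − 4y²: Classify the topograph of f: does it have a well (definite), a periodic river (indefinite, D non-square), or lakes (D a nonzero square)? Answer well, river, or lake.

D = b²−4ac = (-4)² − 4·4·(-4) = 80
D > 0 non-square ⇒ indefinite ⇒ periodic river

river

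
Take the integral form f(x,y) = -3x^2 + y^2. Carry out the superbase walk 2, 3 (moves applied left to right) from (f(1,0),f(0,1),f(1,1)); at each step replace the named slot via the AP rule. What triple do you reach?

start (-3,1,-2) = (f(1,0),f(0,1),f(1,1))
replace slot 2: 2·((-3)+(-2)) − 1 = -11 → (-3,-11,-2)
replace slot 3: 2·((-3)+(-11)) − (-2) = -26 → (-3,-11,-26)

-3,-11,-26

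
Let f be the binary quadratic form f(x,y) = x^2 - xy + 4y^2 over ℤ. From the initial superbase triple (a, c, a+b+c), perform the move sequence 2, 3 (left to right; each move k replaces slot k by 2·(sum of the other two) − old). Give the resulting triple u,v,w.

start (1,4,4) = (f(1,0),f(0,1),f(1,1))
replace slot 2: 2·(1+4) − 4 = 6 → (1,6,4)
replace slot 3: 2·(1+6) − 4 = 10 → (1,6,10)

1,6,10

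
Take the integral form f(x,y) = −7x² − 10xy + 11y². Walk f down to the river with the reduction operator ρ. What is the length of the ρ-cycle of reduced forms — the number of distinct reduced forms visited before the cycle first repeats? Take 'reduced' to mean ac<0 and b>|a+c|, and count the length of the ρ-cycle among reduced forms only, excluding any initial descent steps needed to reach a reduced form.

D = 408, ⌊√D⌋ = 20
descent: ρ → (11,10,-7)  [lands on river]
river: ρ → (-7,18,3)
river: ρ → (3,18,-7)
river: ρ → (-7,10,11)
river: ρ → (11,12,-6)
river: ρ → (-6,12,11)
ρ-cycle length = 6 (tail of 1 descent step not counted)

6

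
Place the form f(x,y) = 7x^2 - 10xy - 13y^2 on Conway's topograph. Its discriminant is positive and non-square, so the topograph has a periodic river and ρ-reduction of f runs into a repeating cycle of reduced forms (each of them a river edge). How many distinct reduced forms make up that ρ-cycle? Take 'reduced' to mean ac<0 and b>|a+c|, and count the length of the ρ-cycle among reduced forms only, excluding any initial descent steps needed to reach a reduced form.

D = 464, ⌊√D⌋ = 21
descent: ρ → (-13,10,7)  [lands on river]
river: ρ → (7,18,-5)
river: ρ → (-5,12,16)
river: ρ → (16,20,-1)
river: ρ → (-1,20,16)
river: ρ → (16,12,-5)
river: ρ → (-5,18,7)
river: ρ → (7,10,-13)
river: ρ → (-13,16,4)
river: ρ → (4,16,-13)
ρ-cycle length = 10 (tail of 1 descent step not counted)

10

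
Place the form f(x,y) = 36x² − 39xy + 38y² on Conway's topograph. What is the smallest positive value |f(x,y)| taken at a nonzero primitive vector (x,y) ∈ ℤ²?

translate: b→33 (≡-39 mod 72), so (36,-39,38)→(36,33,35)
flip: (36,33,35)→(35,-33,36)
reduced (well bottom): (35,-33,36) with a≤c, −a<b≤a
well minimum = a = 35

35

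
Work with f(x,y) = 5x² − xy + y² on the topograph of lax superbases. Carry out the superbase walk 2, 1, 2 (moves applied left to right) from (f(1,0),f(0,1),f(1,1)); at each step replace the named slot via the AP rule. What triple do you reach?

start (5,1,5) = (f(1,0),f(0,1),f(1,1))
replace slot 2: 2·(5+5) − 1 = 19 → (5,19,5)
replace slot 1: 2·(19+5) − 5 = 43 → (43,19,5)
replace slot 2: 2·(43+5) − 19 = 77 → (43,77,5)

43,77,5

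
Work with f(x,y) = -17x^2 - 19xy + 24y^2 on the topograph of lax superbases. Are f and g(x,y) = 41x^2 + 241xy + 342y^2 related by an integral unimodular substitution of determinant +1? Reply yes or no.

D₁ = 1993, D₂ = 1993
river cycle of f (length 90): (24, 19, -17), (-17, 15, 26), (26, 37, -6), (-6, 35, 32), (32, 29, -9), (-9, 43, 4), (4, 37, -39), (-39, 41, 2), (2, 43, -18), (-18, 29, 16), … (80 more)
river cycle of g (length 90): (-12, 29, 24), (24, 19, -17), (-17, 15, 26), (26, 37, -6), (-6, 35, 32), (32, 29, -9), (-9, 43, 4), (4, 37, -39), (-39, 41, 2), (2, 43, -18), … (80 more)
cycles coincide ⇒ equivalent

yes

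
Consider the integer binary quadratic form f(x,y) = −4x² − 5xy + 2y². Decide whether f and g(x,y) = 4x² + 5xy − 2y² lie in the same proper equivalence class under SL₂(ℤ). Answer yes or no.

D₁ = 57, D₂ = 57
river cycle of f (length 6): (2, 5, -4), (-4, 3, 3), (3, 3, -4), (-4, 5, 2), (2, 7, -1), (-1, 7, 2)
river cycle of g (length 6): (-2, 7, 1), (1, 7, -2), (-2, 5, 4), (4, 3, -3), (-3, 3, 4), (4, 5, -2)
cycles differ ⇒ inequivalent

no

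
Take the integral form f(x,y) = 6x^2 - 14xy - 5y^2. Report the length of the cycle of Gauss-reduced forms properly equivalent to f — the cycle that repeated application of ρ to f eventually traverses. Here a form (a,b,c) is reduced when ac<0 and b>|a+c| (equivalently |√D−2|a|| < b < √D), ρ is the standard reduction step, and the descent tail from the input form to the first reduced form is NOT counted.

D = 316, ⌊√D⌋ = 17
descent: ρ → (-5,14,6)  [lands on river]
river: ρ → (6,10,-9)
river: ρ → (-9,8,7)
river: ρ → (7,6,-10)
river: ρ → (-10,14,3)
river: ρ → (3,16,-5)
ρ-cycle length = 6 (tail of 1 descent step not counted)

6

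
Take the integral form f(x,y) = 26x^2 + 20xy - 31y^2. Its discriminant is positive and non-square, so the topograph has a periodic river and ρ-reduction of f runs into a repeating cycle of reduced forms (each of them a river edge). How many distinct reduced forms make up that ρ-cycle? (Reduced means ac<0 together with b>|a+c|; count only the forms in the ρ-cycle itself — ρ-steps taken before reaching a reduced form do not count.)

D = 3624, ⌊√D⌋ = 60
river: ρ → (-31,42,15)
river: ρ → (15,48,-22)
river: ρ → (-22,40,23)
river: ρ → (23,52,-10)
river: ρ → (-10,48,33)
river: ρ → (33,18,-25)
river: ρ → (-25,32,26)
river: ρ → (26,20,-31)
ρ-cycle length = 8 (tail of 0 descent steps not counted)

8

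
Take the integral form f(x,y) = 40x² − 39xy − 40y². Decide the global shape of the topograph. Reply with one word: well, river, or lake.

D = b²−4ac = (-39)² − 4·40·(-40) = 7921
D = 89² is a perfect square ⇒ form factors over ℤ ⇒ lakes

lake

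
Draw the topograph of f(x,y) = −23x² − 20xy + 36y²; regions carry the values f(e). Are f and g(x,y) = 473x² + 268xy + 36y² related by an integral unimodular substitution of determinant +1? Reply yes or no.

D₁ = 3712, D₂ = 3712
river cycle of f (length 16): (36, 20, -23), (-23, 26, 33), (33, 40, -16), (-16, 56, 9), (9, 52, -28), (-28, 60, 1), (1, 60, -28), (-28, 52, 9), (9, 56, -16), (-16, 40, 33), … (6 more)
river cycle of g (length 16): (36, 20, -23), (-23, 26, 33), (33, 40, -16), (-16, 56, 9), (9, 52, -28), (-28, 60, 1), (1, 60, -28), (-28, 52, 9), (9, 56, -16), (-16, 40, 33), … (6 more)
cycles coincide ⇒ equivalent

yes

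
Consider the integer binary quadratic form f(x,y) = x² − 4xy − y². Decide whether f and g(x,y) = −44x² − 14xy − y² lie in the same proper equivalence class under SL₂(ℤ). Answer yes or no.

D₁ = 20, D₂ = 20
river cycle of f (length 2): (-1, 4, 1), (1, 4, -1)
river cycle of g (length 2): (-1, 4, 1), (1, 4, -1)
cycles coincide ⇒ equivalent

yes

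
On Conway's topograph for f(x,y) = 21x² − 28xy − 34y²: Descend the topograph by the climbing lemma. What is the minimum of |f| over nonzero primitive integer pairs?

descent: ρ → (-34,28,21)  [lands on river]
river: ρ → (21,56,-6)
river: ρ → (-6,52,39)
river: ρ → (39,26,-19)
river: ρ → (-19,50,15)
river: ρ → (15,40,-34)
closes: descent 1, river 6
min |a| on river = 6

6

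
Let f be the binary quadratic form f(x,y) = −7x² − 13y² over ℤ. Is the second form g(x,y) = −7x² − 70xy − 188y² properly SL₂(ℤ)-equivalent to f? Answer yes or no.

D₁ = -364, D₂ = -364
f is negative-definite; reduce −f:
−f: reduced (well bottom): (7,0,13) with a≤c, −a<b≤a
flip sign back: reduced form of f is (-7,0,-13)
g is negative-definite; reduce −g:
−g: translate: b→0 (≡70 mod 14), so (7,70,188)→(7,0,13)
−g: reduced (well bottom): (7,0,13) with a≤c, −a<b≤a
flip sign back: reduced form of g is (-7,0,-13)
reduced forms (-7, 0, -13) vs (-7, 0, -13) ⇒ equivalent

yes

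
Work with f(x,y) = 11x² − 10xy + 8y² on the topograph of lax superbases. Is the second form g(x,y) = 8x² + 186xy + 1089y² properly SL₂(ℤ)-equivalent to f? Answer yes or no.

D₁ = -252, D₂ = -252
f: flip: (11,-10,8)→(8,10,11)
f: translate: b→-6 (≡10 mod 16), so (8,10,11)→(8,-6,9)
f: reduced (well bottom): (8,-6,9) with a≤c, −a<b≤a
g: translate: b→-6 (≡186 mod 16), so (8,186,1089)→(8,-6,9)
g: reduced (well bottom): (8,-6,9) with a≤c, −a<b≤a
reduced forms (8, -6, 9) vs (8, -6, 9) ⇒ equivalent

yes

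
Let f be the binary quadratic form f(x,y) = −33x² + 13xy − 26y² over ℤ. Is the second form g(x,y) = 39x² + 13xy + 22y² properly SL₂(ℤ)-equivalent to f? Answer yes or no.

D₁ = -3263, D₂ = -3263
f is negative-definite; reduce −f:
−f: flip: (33,-13,26)→(26,13,33)
−f: reduced (well bottom): (26,13,33) with a≤c, −a<b≤a
flip sign back: reduced form of f is (-26,-13,-33)
g: flip: (39,13,22)→(22,-13,39)
g: reduced (well bottom): (22,-13,39) with a≤c, −a<b≤a
reduced forms (-26, -13, -33) vs (22, -13, 39) ⇒ inequivalent

no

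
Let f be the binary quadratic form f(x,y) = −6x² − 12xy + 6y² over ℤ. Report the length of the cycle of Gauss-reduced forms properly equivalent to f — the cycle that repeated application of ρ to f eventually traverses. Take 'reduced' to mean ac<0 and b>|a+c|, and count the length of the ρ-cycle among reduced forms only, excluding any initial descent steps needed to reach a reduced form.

D = 288, ⌊√D⌋ = 16
descent: ρ → (6,12,-6)  [lands on river]
river: ρ → (-6,12,6)
ρ-cycle length = 2 (tail of 1 descent step not counted)

2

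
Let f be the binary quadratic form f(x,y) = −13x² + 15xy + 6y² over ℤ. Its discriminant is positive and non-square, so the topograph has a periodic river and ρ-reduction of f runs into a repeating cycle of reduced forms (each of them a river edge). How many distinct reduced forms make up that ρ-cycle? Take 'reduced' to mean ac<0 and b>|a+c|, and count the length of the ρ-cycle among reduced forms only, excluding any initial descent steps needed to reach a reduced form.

D = 537, ⌊√D⌋ = 23
river: ρ → (6,21,-4)
river: ρ → (-4,19,11)
river: ρ → (11,3,-12)
river: ρ → (-12,21,2)
river: ρ → (2,23,-1)
river: ρ → (-1,23,2)
river: ρ → (2,21,-12)
river: ρ → (-12,3,11)
river: ρ → (11,19,-4)
river: ρ → (-4,21,6)
river: ρ → (6,15,-13)
river: ρ → (-13,11,8)
river: ρ → (8,21,-3)
river: ρ → (-3,21,8)
river: ρ → (8,11,-13)
river: ρ → (-13,15,6)
ρ-cycle length = 16 (tail of 0 descent steps not counted)

16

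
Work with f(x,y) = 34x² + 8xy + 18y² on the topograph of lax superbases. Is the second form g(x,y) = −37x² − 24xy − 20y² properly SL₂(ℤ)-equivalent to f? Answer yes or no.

D₁ = -2384, D₂ = -2384
f: flip: (34,8,18)→(18,-8,34)
f: reduced (well bottom): (18,-8,34) with a≤c, −a<b≤a
g is negative-definite; reduce −g:
−g: flip: (37,24,20)→(20,-24,37)
−g: translate: b→16 (≡-24 mod 40), so (20,-24,37)→(20,16,33)
−g: reduced (well bottom): (20,16,33) with a≤c, −a<b≤a
flip sign back: reduced form of g is (-20,-16,-33)
reduced forms (18, -8, 34) vs (-20, -16, -33) ⇒ inequivalent

no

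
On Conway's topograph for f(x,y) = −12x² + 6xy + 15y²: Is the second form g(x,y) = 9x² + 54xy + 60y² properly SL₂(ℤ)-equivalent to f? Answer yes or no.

D₁ = 756, D₂ = 756
river cycle of f (length 6): (15, 24, -3), (-3, 24, 15), (15, 6, -12), (-12, 18, 9), (9, 18, -12), (-12, 6, 15)
river cycle of g (length 6): (9, 18, -12), (-12, 6, 15), (15, 24, -3), (-3, 24, 15), (15, 6, -12), (-12, 18, 9)
cycles coincide ⇒ equivalent

yes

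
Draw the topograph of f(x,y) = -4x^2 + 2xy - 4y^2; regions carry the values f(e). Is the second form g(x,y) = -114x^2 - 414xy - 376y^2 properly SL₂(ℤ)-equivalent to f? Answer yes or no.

D₁ = -60, D₂ = -60
f is negative-definite; reduce −f:
−f: flip: (4,-2,4)→(4,2,4)
−f: reduced (well bottom): (4,2,4) with a≤c, −a<b≤a
flip sign back: reduced form of f is (-4,-2,-4)
g is negative-definite; reduce −g:
−g: translate: b→-42 (≡414 mod 228), so (114,414,376)→(114,-42,4)
−g: flip: (114,-42,4)→(4,42,114)
−g: translate: b→2 (≡42 mod 8), so (4,42,114)→(4,2,4)
−g: reduced (well bottom): (4,2,4) with a≤c, −a<b≤a
flip sign back: reduced form of g is (-4,-2,-4)
reduced forms (-4, -2, -4) vs (-4, -2, -4) ⇒ equivalent

yes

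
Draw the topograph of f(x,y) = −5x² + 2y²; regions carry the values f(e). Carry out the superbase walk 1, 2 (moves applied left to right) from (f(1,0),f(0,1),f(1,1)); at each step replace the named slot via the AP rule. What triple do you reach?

start (-5,2,-3) = (f(1,0),f(0,1),f(1,1))
replace slot 1: 2·(2+(-3)) − (-5) = 3 → (3,2,-3)
replace slot 2: 2·(3+(-3)) − 2 = -2 → (3,-2,-3)

3,-2,-3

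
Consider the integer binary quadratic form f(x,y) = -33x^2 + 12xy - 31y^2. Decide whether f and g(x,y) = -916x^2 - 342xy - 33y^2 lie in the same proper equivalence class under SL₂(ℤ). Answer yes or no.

D₁ = -3948, D₂ = -3948
f is negative-definite; reduce −f:
−f: flip: (33,-12,31)→(31,12,33)
−f: reduced (well bottom): (31,12,33) with a≤c, −a<b≤a
flip sign back: reduced form of f is (-31,-12,-33)
g is negative-definite; reduce −g:
−g: flip: (916,342,33)→(33,-342,916)
−g: translate: b→-12 (≡-342 mod 66), so (33,-342,916)→(33,-12,31)
−g: flip: (33,-12,31)→(31,12,33)
−g: reduced (well bottom): (31,12,33) with a≤c, −a<b≤a
flip sign back: reduced form of g is (-31,-12,-33)
reduced forms (-31, -12, -33) vs (-31, -12, -33) ⇒ equivalent

yes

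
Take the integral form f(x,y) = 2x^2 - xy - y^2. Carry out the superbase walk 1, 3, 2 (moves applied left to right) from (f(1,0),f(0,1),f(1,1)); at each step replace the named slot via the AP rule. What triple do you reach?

start (2,-1,0) = (f(1,0),f(0,1),f(1,1))
replace slot 1: 2·((-1)+0) − 2 = -4 → (-4,-1,0)
replace slot 3: 2·((-4)+(-1)) − 0 = -10 → (-4,-1,-10)
replace slot 2: 2·((-4)+(-10)) − (-1) = -27 → (-4,-27,-10)

-4,-27,-10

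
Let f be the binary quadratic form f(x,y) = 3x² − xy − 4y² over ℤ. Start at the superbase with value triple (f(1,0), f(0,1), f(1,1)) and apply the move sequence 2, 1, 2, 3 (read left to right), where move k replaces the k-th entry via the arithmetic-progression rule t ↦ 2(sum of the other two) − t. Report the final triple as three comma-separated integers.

start (3,-4,-2) = (f(1,0),f(0,1),f(1,1))
replace slot 2: 2·(3+(-2)) − (-4) = 6 → (3,6,-2)
replace slot 1: 2·(6+(-2)) − 3 = 5 → (5,6,-2)
replace slot 2: 2·(5+(-2)) − 6 = 0 → (5,0,-2)
replace slot 3: 2·(5+0) − (-2) = 12 → (5,0,12)

5,0,12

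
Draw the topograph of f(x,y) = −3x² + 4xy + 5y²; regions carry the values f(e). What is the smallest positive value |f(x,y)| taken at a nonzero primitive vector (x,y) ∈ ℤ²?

river: ρ → (5,6,-2)
river: ρ → (-2,6,5)
river: ρ → (5,4,-3)
river: ρ → (-3,8,1)
river: ρ → (1,8,-3)
river: ρ → (-3,4,5)
closes: descent 0, river 6
min |a| on river = 1

1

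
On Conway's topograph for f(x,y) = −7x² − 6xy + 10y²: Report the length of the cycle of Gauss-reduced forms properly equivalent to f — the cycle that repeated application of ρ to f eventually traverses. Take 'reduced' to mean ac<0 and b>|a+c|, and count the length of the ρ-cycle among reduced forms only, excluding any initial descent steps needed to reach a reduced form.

D = 316, ⌊√D⌋ = 17
descent: ρ → (10,6,-7)  [lands on river]
river: ρ → (-7,8,9)
river: ρ → (9,10,-6)
river: ρ → (-6,14,5)
river: ρ → (5,16,-3)
river: ρ → (-3,14,10)
ρ-cycle length = 6 (tail of 1 descent step not counted)

6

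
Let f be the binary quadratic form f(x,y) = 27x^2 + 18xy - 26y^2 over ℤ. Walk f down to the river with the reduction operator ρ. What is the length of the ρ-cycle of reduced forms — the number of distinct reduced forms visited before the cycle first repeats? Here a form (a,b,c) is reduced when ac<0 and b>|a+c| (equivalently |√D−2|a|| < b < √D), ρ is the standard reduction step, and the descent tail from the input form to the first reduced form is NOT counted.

D = 3132, ⌊√D⌋ = 55
river: ρ → (-26,34,19)
river: ρ → (19,42,-18)
river: ρ → (-18,30,31)
river: ρ → (31,32,-17)
river: ρ → (-17,36,27)
river: ρ → (27,18,-26)
ρ-cycle length = 6 (tail of 0 descent steps not counted)

6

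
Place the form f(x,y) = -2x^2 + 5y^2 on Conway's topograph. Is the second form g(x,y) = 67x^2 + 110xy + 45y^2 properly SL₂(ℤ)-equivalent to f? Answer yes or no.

D₁ = 40, D₂ = 40
river cycle of f (length 6): (-2, 4, 3), (3, 2, -3), (-3, 4, 2), (2, 4, -3), (-3, 2, 3), (3, 4, -2)
river cycle of g (length 6): (2, 4, -3), (-3, 2, 3), (3, 4, -2), (-2, 4, 3), (3, 2, -3), (-3, 4, 2)
cycles coincide ⇒ equivalent

yes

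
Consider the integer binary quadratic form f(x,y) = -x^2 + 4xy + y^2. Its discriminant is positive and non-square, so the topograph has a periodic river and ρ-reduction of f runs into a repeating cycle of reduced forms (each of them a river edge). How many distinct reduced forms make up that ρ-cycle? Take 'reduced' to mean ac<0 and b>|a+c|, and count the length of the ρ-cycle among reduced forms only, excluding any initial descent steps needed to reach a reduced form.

D = 20, ⌊√D⌋ = 4
river: ρ → (1,4,-1)
river: ρ → (-1,4,1)
ρ-cycle length = 2 (tail of 0 descent steps not counted)

2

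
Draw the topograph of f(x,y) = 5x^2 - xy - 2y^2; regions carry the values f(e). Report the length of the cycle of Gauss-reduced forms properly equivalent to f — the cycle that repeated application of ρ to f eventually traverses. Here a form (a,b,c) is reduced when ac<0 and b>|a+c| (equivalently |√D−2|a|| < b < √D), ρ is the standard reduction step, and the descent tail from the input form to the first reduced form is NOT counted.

D = 41, ⌊√D⌋ = 6
descent: ρ → (-2,5,2)  [lands on river]
river: ρ → (2,3,-4)
river: ρ → (-4,5,1)
river: ρ → (1,5,-4)
river: ρ → (-4,3,2)
river: ρ → (2,5,-2)
river: ρ → (-2,3,4)
river: ρ → (4,5,-1)
river: ρ → (-1,5,4)
river: ρ → (4,3,-2)
ρ-cycle length = 10 (tail of 1 descent step not counted)

10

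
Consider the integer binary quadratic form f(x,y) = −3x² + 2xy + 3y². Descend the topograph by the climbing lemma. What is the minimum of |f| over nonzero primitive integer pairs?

river: ρ → (3,4,-2)
river: ρ → (-2,4,3)
river: ρ → (3,2,-3)
river: ρ → (-3,4,2)
river: ρ → (2,4,-3)
river: ρ → (-3,2,3)
closes: descent 0, river 6
min |a| on river = 2

2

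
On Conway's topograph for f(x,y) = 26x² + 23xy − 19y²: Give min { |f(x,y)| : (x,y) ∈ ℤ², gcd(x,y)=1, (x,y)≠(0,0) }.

river: ρ → (-19,15,30)
river: ρ → (30,45,-4)
river: ρ → (-4,43,41)
river: ρ → (41,39,-6)
river: ρ → (-6,45,20)
river: ρ → (20,35,-16)
river: ρ → (-16,29,26)
river: ρ → (26,23,-19)
closes: descent 0, river 8
min |a| on river = 4

4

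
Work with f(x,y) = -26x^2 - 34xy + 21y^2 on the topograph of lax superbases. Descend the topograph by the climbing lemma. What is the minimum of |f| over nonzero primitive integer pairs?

descent: ρ → (21,34,-26)  [lands on river]
river: ρ → (-26,18,29)
river: ρ → (29,40,-15)
river: ρ → (-15,50,14)
river: ρ → (14,34,-39)
river: ρ → (-39,44,9)
river: ρ → (9,46,-34)
river: ρ → (-34,22,21)
river: ρ → (21,20,-35)
river: ρ → (-35,50,6)
river: ρ → (6,46,-51)
river: ρ → (-51,56,1)
river: ρ → (1,56,-51)
river: ρ → (-51,46,6)
river: ρ → (6,50,-35)
river: ρ → (-35,20,21)
river: ρ → (21,22,-34)
river: ρ → (-34,46,9)
river: ρ → (9,44,-39)
river: ρ → (-39,34,14)
river: ρ → (14,50,-15)
river: ρ → (-15,40,29)
river: ρ → (29,18,-26)
river: ρ → (-26,34,21)
river: ρ → (21,50,-10)
river: ρ → (-10,50,21)
closes: descent 1, river 26
min |a| on river = 1

1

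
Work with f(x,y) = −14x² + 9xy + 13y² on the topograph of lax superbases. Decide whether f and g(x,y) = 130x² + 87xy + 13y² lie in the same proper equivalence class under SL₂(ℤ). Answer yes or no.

D₁ = 809, D₂ = 809
river cycle of f (length 54): (13, 17, -10), (-10, 23, 7), (7, 19, -16), (-16, 13, 10), (10, 27, -2), (-2, 25, 23), (23, 21, -4), (-4, 27, 5), (5, 23, -14), (-14, 5, 14), … (44 more)
river cycle of g (length 54): (13, 17, -10), (-10, 23, 7), (7, 19, -16), (-16, 13, 10), (10, 27, -2), (-2, 25, 23), (23, 21, -4), (-4, 27, 5), (5, 23, -14), (-14, 5, 14), … (44 more)
cycles coincide ⇒ equivalent

yes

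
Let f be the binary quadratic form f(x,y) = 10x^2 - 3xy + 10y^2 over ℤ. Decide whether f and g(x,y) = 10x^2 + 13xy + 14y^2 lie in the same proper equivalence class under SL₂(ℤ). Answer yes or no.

D₁ = -391, D₂ = -391
f: flip: (10,-3,10)→(10,3,10)
f: reduced (well bottom): (10,3,10) with a≤c, −a<b≤a
g: translate: b→-7 (≡13 mod 20), so (10,13,14)→(10,-7,11)
g: reduced (well bottom): (10,-7,11) with a≤c, −a<b≤a
reduced forms (10, 3, 10) vs (10, -7, 11) ⇒ inequivalent

no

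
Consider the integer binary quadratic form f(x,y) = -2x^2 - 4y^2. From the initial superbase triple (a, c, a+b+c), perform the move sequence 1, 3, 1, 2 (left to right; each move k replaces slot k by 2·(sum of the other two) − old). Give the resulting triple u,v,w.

start (-2,-4,-6) = (f(1,0),f(0,1),f(1,1))
replace slot 1: 2·((-4)+(-6)) − (-2) = -18 → (-18,-4,-6)
replace slot 3: 2·((-18)+(-4)) − (-6) = -38 → (-18,-4,-38)
replace slot 1: 2·((-4)+(-38)) − (-18) = -66 → (-66,-4,-38)
replace slot 2: 2·((-66)+(-38)) − (-4) = -204 → (-66,-204,-38)

-66,-204,-38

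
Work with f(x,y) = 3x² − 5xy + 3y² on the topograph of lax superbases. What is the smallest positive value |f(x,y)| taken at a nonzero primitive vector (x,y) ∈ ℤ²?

translate: b→1 (≡-5 mod 6), so (3,-5,3)→(3,1,1)
flip: (3,1,1)→(1,-1,3)
translate: b→1 (≡-1 mod 2), so (1,-1,3)→(1,1,3)
reduced (well bottom): (1,1,3) with a≤c, −a<b≤a
well minimum = a = 1

1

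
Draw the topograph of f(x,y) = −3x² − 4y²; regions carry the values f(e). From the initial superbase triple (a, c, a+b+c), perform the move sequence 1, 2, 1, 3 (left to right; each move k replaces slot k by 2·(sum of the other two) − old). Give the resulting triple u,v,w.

start (-3,-4,-7) = (f(1,0),f(0,1),f(1,1))
replace slot 1: 2·((-4)+(-7)) − (-3) = -19 → (-19,-4,-7)
replace slot 2: 2·((-19)+(-7)) − (-4) = -48 → (-19,-48,-7)
replace slot 1: 2·((-48)+(-7)) − (-19) = -91 → (-91,-48,-7)
replace slot 3: 2·((-91)+(-48)) − (-7) = -271 → (-91,-48,-271)

-91,-48,-271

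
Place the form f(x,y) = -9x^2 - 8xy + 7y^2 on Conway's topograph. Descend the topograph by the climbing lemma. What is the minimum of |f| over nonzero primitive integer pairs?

descent: ρ → (7,8,-9)  [lands on river]
river: ρ → (-9,10,6)
river: ρ → (6,14,-5)
river: ρ → (-5,16,3)
river: ρ → (3,14,-10)
river: ρ → (-10,6,7)
closes: descent 1, river 6
min |a| on river = 3

3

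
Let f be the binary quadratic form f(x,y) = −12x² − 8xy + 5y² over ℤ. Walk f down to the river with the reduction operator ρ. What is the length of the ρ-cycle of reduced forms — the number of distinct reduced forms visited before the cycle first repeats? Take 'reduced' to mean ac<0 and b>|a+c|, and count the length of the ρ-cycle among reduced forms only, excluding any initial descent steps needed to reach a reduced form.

D = 304, ⌊√D⌋ = 17
descent: ρ → (5,8,-12)  [lands on river]
river: ρ → (-12,16,1)
river: ρ → (1,16,-12)
river: ρ → (-12,8,5)
river: ρ → (5,12,-8)
river: ρ → (-8,4,9)
river: ρ → (9,14,-3)
river: ρ → (-3,16,4)
river: ρ → (4,16,-3)
river: ρ → (-3,14,9)
river: ρ → (9,4,-8)
river: ρ → (-8,12,5)
ρ-cycle length = 12 (tail of 1 descent step not counted)

12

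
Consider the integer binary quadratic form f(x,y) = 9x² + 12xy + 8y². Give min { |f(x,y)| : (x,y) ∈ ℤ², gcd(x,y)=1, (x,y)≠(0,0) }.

translate: b→-6 (≡12 mod 18), so (9,12,8)→(9,-6,5)
flip: (9,-6,5)→(5,6,9)
translate: b→-4 (≡6 mod 10), so (5,6,9)→(5,-4,8)
reduced (well bottom): (5,-4,8) with a≤c, −a<b≤a
well minimum = a = 5

5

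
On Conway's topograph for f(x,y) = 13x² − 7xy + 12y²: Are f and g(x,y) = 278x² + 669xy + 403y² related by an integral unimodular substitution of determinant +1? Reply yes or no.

D₁ = -575, D₂ = -575
f: flip: (13,-7,12)→(12,7,13)
f: reduced (well bottom): (12,7,13) with a≤c, −a<b≤a
g: translate: b→113 (≡669 mod 556), so (278,669,403)→(278,113,12)
g: flip: (278,113,12)→(12,-113,278)
g: translate: b→7 (≡-113 mod 24), so (12,-113,278)→(12,7,13)
g: reduced (well bottom): (12,7,13) with a≤c, −a<b≤a
reduced forms (12, 7, 13) vs (12, 7, 13) ⇒ equivalent

yes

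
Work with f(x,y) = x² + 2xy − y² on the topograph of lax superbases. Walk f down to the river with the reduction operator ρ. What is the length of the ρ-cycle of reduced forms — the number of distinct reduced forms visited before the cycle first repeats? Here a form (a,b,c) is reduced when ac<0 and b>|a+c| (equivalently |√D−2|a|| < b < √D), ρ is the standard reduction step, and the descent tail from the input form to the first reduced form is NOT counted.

D = 8, ⌊√D⌋ = 2
river: ρ → (-1,2,1)
river: ρ → (1,2,-1)
ρ-cycle length = 2 (tail of 0 descent steps not counted)

2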